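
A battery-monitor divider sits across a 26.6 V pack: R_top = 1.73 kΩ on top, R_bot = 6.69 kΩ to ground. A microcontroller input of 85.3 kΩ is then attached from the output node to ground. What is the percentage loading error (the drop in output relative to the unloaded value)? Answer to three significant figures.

The divider's output (Thévenin) resistance is R_top‖R_bot = 1.375 kΩ.
Fractional drop under load = R_th/(R_th + R_L) = 1.375 / (1.375 + 85.3) = 0.01586.
So the output falls by 1.59 %.

1.59 %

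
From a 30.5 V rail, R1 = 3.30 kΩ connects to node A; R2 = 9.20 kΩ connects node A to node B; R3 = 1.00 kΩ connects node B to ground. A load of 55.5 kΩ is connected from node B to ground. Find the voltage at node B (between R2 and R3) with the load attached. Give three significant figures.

V ≈ 2.22 V

At node B, R3 is in parallel with the load: R3‖R_L = 0.9823 kΩ.
Below node A the resistance is R2 + (R3‖R_L) = 10.18 kΩ, so V_A = 30.5 × 10.18/13.48 = 23.03 V.
Then V_B = V_A × (R3‖R_L)/(R2 + R3‖R_L) = 23.03 × 0.9823/10.18 = 2.22 V.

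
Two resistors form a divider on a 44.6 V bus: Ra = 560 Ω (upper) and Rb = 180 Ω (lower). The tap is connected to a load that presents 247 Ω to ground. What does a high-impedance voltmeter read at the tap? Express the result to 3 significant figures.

V_out ≈ 6.99 V

The load sits in parallel with Rb: Rb‖R_L = (180 × 247) / (180 + 247) = 104.1 Ω.
V_out = 44.6 × 104.1 / (560 + 104.1) = 44.6 × 104.1/664.1 = 6.99 V.
(Unloaded it would have been 10.8 V.)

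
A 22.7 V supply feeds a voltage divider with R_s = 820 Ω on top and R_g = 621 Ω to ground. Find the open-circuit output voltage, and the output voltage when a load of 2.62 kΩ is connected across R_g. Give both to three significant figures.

Unloaded: 9.78 V; loaded: 8.62 V

Open-circuit: V = 22.7 × 621/(820 + 621) = 9.78 V.
With the load, R_g becomes R_g‖R_L = 502.0 Ω, so V = 22.7 × 502.0/1322 = 8.62 V.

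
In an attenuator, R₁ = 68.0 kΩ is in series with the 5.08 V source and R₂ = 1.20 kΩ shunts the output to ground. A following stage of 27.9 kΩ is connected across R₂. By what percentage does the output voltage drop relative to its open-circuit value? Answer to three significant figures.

The divider's output (Thévenin) resistance is R₁‖R₂ = 1.179 kΩ.
Fractional drop under load = R_th/(R_th + R_L) = 1.179 / (1.179 + 27.9) = 0.04055.
So the output falls by 4.06 %.

4.06 %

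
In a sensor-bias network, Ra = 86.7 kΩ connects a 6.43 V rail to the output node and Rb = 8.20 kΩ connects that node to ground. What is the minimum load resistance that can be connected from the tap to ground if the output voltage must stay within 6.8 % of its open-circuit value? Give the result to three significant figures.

Output resistance R_th = Ra‖Rb = (86.7 × 8.20)/94.90 = 7.491 kΩ.
The fractional drop is R_th/(R_th + R_L); requiring this ≤ 0.0680 gives R_L ≥ R_th(1/0.0680 − 1) = 7.491 × 13.71 = 103 kΩ.

R_L(min) ≈ 103 kΩ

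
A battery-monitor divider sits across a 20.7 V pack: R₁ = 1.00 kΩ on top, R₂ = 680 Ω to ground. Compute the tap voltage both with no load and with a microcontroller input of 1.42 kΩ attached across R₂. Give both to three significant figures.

Open-circuit: V = 20.7 × 680/(1000 + 680) = 8.38 V.
With the load, R₂ becomes R₂‖R_L = 459.8 Ω, so V = 20.7 × 459.8/1460 = 6.52 V.

Unloaded: 8.38 V; loaded: 6.52 V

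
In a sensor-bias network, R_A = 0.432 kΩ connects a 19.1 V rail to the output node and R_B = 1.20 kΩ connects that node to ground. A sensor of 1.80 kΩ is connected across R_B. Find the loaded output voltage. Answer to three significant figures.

The load sits in parallel with R_B: R_B‖R_L = (1200 × 1800) / (1200 + 1800) = 720.0 Ω.
V_out = 19.1 × 720.0 / (432 + 720.0) = 19.1 × 720.0/1152 = 11.9 V.

V_out ≈ 11.9 V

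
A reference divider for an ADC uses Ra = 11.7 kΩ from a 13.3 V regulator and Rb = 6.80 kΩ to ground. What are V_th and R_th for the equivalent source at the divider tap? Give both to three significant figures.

V_th is the open-circuit tap voltage: 13.3 × 6.80/(11.7 + 6.80) = 4.89 V.
With the supply zeroed, Ra and Rb appear in parallel from the tap: R_th = Ra‖Rb = (11.7 × 6.80)/18.50 = 4.30 kΩ.

V_th = 4.89 V, R_th = 4.30 kΩ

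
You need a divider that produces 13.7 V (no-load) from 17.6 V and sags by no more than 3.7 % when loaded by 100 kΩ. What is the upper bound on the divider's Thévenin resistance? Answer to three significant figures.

Loading drop = R_th/(R_th + R_L) ≤ 0.0370, so R_th ≤ R_L · ε/(1−ε) = 100 kΩ × 0.0370/0.9630 = 3.84 kΩ.
(Any R1, R2 with R2/(R1+R2) = 0.778 and R1‖R2 ≤ 3.84 kΩ will meet the spec.)

R_th ≤ 3.84 kΩ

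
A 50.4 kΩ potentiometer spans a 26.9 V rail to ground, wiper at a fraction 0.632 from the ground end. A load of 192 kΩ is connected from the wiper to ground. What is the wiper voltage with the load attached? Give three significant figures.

V ≈ 16.0 V

The wiper splits the pot into (1−α)R = 18.55 kΩ above and αR = 31.85 kΩ below.
Lower section ‖ load = 27.32 kΩ.
V_wiper = 26.9 × 27.32/(18.55 + 27.32) = 16.0 V.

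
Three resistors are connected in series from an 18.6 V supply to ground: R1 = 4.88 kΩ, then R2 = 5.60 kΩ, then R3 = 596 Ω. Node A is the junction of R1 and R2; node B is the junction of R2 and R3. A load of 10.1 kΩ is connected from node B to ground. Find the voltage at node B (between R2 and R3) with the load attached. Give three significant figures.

V ≈ 0.948 V

At node B, R3 is in parallel with the load: R3‖R_L = 562.8 Ω.
Below node A the resistance is R2 + (R3‖R_L) = 6163 Ω, so V_A = 18.6 × 6163/11040 = 10.38 V.
Then V_B = V_A × (R3‖R_L)/(R2 + R3‖R_L) = 10.38 × 562.8/6163 = 0.948 V.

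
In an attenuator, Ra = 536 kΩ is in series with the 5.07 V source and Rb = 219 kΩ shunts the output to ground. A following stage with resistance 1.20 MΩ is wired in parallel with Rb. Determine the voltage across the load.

The load sits in parallel with Rb: Rb‖R_L = (219 × 1200) / (219 + 1200) = 185.2 kΩ.
V_out = 5.07 × 185.2 / (536 + 185.2) = 5.07 × 185.2/721.2 = 1.30 V.

V_out ≈ 1.30 V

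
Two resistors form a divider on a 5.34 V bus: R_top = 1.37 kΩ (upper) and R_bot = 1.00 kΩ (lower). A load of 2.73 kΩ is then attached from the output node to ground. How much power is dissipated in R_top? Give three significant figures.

P ≈ 8.84 mW

Total resistance from the source is R_top + (R_bot‖R_L) = 2.102 kΩ, so I = 5.34/2.102 kΩ = 2.541 mA.
P = I²·R_top = (2.541 mA)² × 1.37 kΩ = 8.84 mW.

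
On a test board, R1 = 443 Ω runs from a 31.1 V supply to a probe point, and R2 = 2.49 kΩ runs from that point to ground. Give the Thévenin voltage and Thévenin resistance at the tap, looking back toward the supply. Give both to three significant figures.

V_th = 26.4 V, R_th = 376 Ω

V_th is the open-circuit tap voltage: 31.1 × 2490/(443 + 2490) = 26.4 V.
With the supply zeroed, R1 and R2 appear in parallel from the tap: R_th = R1‖R2 = (443 × 2490)/2933 = 376 Ω.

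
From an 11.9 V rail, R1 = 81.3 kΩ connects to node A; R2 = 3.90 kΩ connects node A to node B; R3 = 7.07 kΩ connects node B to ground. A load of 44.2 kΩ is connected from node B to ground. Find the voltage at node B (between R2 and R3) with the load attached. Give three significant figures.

V ≈ 0.794 V

At node B, R3 is in parallel with the load: R3‖R_L = 6.095 kΩ.
Below node A the resistance is R2 + (R3‖R_L) = 9.995 kΩ, so V_A = 11.9 × 9.995/91.30 = 1.303 V.
Then V_B = V_A × (R3‖R_L)/(R2 + R3‖R_L) = 1.303 × 6.095/9.995 = 0.794 V.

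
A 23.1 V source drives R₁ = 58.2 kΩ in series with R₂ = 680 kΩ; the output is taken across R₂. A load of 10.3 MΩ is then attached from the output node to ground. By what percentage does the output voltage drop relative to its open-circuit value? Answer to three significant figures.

0.518 %

The divider's output (Thévenin) resistance is R₁‖R₂ = 53.61 kΩ.
Fractional drop under load = R_th/(R_th + R_L) = 53.61 / (53.61 + 10300) = 0.005178.
So the output falls by 0.518 %.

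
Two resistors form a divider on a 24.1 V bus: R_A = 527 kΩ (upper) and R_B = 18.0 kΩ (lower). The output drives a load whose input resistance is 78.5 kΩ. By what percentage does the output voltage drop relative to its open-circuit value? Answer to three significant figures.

The divider's output (Thévenin) resistance is R_A‖R_B = 17.41 kΩ.
Fractional drop under load = R_th/(R_th + R_L) = 17.41 / (17.41 + 78.5) = 0.1815.
So the output falls by 18.1 %.

18.1 %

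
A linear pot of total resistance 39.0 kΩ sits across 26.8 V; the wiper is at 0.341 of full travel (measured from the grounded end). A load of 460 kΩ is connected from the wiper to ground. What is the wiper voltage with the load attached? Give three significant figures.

The wiper splits the pot into (1−α)R = 25.70 kΩ above and αR = 13.30 kΩ below.
Lower section ‖ load = 12.93 kΩ.
V_wiper = 26.8 × 12.93/(25.70 + 12.93) = 8.97 V.

V ≈ 8.97 V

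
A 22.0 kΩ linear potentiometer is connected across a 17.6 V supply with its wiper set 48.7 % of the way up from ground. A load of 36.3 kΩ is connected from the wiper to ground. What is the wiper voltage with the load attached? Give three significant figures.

The wiper splits the pot into (1−α)R = 11.29 kΩ above and αR = 10.71 kΩ below.
Lower section ‖ load = 8.272 kΩ.
V_wiper = 17.6 × 8.272/(11.29 + 8.272) = 7.44 V.

V ≈ 7.44 V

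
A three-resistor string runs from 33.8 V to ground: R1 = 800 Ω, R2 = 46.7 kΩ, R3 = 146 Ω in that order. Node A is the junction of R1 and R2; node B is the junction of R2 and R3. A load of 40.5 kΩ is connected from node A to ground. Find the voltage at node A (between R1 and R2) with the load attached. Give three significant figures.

V ≈ 32.6 V

Below node A the series string R2+R3 = 46850 Ω sits in parallel with the 40500 Ω load: 21720 Ω.
V_A = 33.8 × 21720/(800 + 21720) = 32.6 V.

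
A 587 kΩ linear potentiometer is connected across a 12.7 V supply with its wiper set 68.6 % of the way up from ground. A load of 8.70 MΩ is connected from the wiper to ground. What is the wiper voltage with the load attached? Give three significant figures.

V ≈ 8.59 V

The wiper splits the pot into (1−α)R = 184.3 kΩ above and αR = 402.7 kΩ below.
Lower section ‖ load = 384.9 kΩ.
V_wiper = 12.7 × 384.9/(184.3 + 384.9) = 8.59 V.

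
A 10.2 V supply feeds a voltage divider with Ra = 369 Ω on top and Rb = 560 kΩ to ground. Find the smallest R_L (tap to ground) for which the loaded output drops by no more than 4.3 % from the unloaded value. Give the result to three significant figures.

Output resistance R_th = Ra‖Rb = (369 × 560000)/560400 = 368.8 Ω.
The fractional drop is R_th/(R_th + R_L); requiring this ≤ 0.0430 gives R_L ≥ R_th(1/0.0430 − 1) = 368.8 × 22.26 = 8.21 kΩ.

R_L(min) ≈ 8.21 kΩ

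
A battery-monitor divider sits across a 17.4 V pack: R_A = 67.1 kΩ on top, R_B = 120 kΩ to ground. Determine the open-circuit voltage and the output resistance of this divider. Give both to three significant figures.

V_th = 11.2 V, R_th = 43.0 kΩ

V_th is the open-circuit tap voltage: 17.4 × 120/(67.1 + 120) = 11.2 V.
With the supply zeroed, R_A and R_B appear in parallel from the tap: R_th = R_A‖R_B = (67.1 × 120)/187.1 = 43.0 kΩ.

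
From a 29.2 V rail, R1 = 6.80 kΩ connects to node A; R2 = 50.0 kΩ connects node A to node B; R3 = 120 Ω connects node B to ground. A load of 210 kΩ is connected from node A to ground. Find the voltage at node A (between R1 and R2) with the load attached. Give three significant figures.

V ≈ 25.0 V

Below node A the series string R2+R3 = 50120 Ω sits in parallel with the 210000 Ω load: 40460 Ω.
V_A = 29.2 × 40460/(6800 + 40460) = 25.0 V.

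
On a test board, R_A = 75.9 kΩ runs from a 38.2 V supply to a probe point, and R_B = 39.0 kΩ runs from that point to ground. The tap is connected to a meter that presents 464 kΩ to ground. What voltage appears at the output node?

V_out ≈ 12.3 V

The load sits in parallel with R_B: R_B‖R_L = (39.0 × 464) / (39.0 + 464) = 35.98 kΩ.
V_out = 38.2 × 35.98 / (75.9 + 35.98) = 38.2 × 35.98/111.9 = 12.3 V.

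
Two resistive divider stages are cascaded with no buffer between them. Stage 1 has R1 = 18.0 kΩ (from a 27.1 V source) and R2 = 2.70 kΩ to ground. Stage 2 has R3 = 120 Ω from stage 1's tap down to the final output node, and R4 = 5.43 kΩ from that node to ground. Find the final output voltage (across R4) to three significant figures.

Stage 2 presents R3+R4 = 5550 Ω as a load on stage 1's tap.
Stage 1's lower leg becomes R2‖(R3+R4) = 1816 Ω, so V_mid = 27.1 × 1816/19820 = 2.484 V.
Stage 2 is itself unloaded: V_out = V_mid × R4/(R3+R4) = 2.484 × 5430/5550 = 2.43 V.

V_out ≈ 2.43 V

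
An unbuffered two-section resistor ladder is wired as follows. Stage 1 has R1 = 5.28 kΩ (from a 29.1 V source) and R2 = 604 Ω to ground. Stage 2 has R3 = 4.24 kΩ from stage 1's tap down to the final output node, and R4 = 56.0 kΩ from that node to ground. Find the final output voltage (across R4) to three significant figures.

V_out ≈ 2.75 V

Stage 2 presents R3+R4 = 60240 Ω as a load on stage 1's tap.
Stage 1's lower leg becomes R2‖(R3+R4) = 598.0 Ω, so V_mid = 29.1 × 598.0/5878 = 2.961 V.
Stage 2 is itself unloaded: V_out = V_mid × R4/(R3+R4) = 2.961 × 56000/60240 = 2.75 V.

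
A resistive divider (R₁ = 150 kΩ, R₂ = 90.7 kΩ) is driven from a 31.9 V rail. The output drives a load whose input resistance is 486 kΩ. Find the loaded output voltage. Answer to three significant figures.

V_out ≈ 10.8 V

The load sits in parallel with R₂: R₂‖R_L = (90.7 × 486) / (90.7 + 486) = 76.44 kΩ.
V_out = 31.9 × 76.44 / (150 + 76.44) = 31.9 × 76.44/226.4 = 10.8 V.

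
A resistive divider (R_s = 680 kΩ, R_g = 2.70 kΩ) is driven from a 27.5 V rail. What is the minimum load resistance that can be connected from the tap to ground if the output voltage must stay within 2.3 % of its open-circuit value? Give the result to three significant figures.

Output resistance R_th = R_s‖R_g = (680 × 2.70)/682.7 = 2.689 kΩ.
The fractional drop is R_th/(R_th + R_L); requiring this ≤ 0.0230 gives R_L ≥ R_th(1/0.0230 − 1) = 2.689 × 42.48 = 114 kΩ.

R_L(min) ≈ 114 kΩ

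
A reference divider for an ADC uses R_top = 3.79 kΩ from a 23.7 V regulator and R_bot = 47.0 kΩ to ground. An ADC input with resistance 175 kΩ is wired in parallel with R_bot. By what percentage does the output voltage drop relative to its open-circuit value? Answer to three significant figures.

The divider's output (Thévenin) resistance is R_top‖R_bot = 3.507 kΩ.
Fractional drop under load = R_th/(R_th + R_L) = 3.507 / (3.507 + 175) = 0.01965.
So the output falls by 1.96 %.

1.96 %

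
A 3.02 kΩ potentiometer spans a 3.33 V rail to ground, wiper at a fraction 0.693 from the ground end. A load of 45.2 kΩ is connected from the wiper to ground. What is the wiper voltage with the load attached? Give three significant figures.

V ≈ 2.28 V

The wiper splits the pot into (1−α)R = 927.1 Ω above and αR = 2093 Ω below.
Lower section ‖ load = 2000 Ω.
V_wiper = 3.33 × 2000/(927.1 + 2000) = 2.28 V.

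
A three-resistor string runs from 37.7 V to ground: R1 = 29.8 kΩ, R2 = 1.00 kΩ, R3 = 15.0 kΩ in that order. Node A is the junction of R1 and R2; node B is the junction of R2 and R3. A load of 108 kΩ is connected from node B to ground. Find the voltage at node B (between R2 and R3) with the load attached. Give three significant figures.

At node B, R3 is in parallel with the load: R3‖R_L = 13.17 kΩ.
Below node A the resistance is R2 + (R3‖R_L) = 14.17 kΩ, so V_A = 37.7 × 14.17/43.97 = 12.15 V.
Then V_B = V_A × (R3‖R_L)/(R2 + R3‖R_L) = 12.15 × 13.17/14.17 = 11.3 V.

V ≈ 11.3 V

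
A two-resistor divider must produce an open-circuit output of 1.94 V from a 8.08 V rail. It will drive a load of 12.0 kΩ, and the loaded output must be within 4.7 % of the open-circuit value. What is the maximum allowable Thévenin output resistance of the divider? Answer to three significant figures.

R_th ≤ 592 Ω

Loading drop = R_th/(R_th + R_L) ≤ 0.0470, so R_th ≤ R_L · ε/(1−ε) = 12.0 kΩ × 0.0470/0.9530 = 592 Ω.
(Any R1, R2 with R2/(R1+R2) = 0.240 and R1‖R2 ≤ 592 Ω will meet the spec.)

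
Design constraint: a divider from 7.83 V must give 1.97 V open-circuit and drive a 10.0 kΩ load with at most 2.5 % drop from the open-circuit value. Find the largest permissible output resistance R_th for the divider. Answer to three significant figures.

Loading drop = R_th/(R_th + R_L) ≤ 0.0250, so R_th ≤ R_L · ε/(1−ε) = 10.0 kΩ × 0.0250/0.9750 = 256 Ω.
(Any R1, R2 with R2/(R1+R2) = 0.252 and R1‖R2 ≤ 256 Ω will meet the spec.)

R_th ≤ 256 Ω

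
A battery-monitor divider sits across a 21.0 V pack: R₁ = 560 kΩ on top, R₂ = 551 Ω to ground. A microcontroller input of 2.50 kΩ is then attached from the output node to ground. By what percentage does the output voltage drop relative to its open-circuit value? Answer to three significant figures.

18.0 %

The divider's output (Thévenin) resistance is R₁‖R₂ = 550.5 Ω.
Fractional drop under load = R_th/(R_th + R_L) = 550.5 / (550.5 + 2500) = 0.1805.
So the output falls by 18.0 %.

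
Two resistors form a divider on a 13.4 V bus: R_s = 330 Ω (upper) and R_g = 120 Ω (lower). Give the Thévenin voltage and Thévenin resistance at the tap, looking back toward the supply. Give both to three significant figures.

V_th = 3.57 V, R_th = 88.0 Ω

V_th is the open-circuit tap voltage: 13.4 × 120/(330 + 120) = 3.57 V.
With the supply zeroed, R_s and R_g appear in parallel from the tap: R_th = R_s‖R_g = (330 × 120)/450.0 = 88.0 Ω.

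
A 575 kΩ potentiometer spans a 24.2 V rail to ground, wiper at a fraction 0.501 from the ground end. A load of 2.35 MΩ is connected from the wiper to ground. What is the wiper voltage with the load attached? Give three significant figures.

V ≈ 11.4 V

The wiper splits the pot into (1−α)R = 286.9 kΩ above and αR = 288.1 kΩ below.
Lower section ‖ load = 256.6 kΩ.
V_wiper = 24.2 × 256.6/(286.9 + 256.6) = 11.4 V.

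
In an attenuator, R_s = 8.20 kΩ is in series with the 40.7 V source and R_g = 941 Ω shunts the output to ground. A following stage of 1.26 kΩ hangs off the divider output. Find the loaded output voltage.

The load sits in parallel with R_g: R_g‖R_L = (941 × 1260) / (941 + 1260) = 538.7 Ω.
V_out = 40.7 × 538.7 / (8200 + 538.7) = 40.7 × 538.7/8739 = 2.51 V.

V_out ≈ 2.51 V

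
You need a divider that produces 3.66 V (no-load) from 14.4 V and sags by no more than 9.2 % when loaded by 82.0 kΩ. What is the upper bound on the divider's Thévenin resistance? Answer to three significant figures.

R_th ≤ 8.31 kΩ

Loading drop = R_th/(R_th + R_L) ≤ 0.0920, so R_th ≤ R_L · ε/(1−ε) = 82.0 kΩ × 0.0920/0.9080 = 8.31 kΩ.
(Any R1, R2 with R2/(R1+R2) = 0.254 and R1‖R2 ≤ 8.31 kΩ will meet the spec.)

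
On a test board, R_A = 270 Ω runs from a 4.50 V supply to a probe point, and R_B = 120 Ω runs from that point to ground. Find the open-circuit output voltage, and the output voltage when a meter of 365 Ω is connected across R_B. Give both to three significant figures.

Unloaded: 1.38 V; loaded: 1.13 V

Open-circuit: V = 4.50 × 120/(270 + 120) = 1.38 V.
With the load, R_B becomes R_B‖R_L = 90.31 Ω, so V = 4.50 × 90.31/360.3 = 1.13 V.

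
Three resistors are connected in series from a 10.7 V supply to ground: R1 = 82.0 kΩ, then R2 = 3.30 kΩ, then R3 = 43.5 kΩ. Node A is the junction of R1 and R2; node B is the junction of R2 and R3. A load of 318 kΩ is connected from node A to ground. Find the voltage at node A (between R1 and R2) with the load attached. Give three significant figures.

Below node A the series string R2+R3 = 46.80 kΩ sits in parallel with the 318 kΩ load: 40.80 kΩ.
V_A = 10.7 × 40.80/(82.0 + 40.80) = 3.55 V.

V ≈ 3.55 V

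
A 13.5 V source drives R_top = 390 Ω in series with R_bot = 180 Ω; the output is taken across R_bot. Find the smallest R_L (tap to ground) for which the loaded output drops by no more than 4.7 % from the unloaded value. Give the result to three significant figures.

R_L(min) ≈ 2.50 kΩ

Output resistance R_th = R_top‖R_bot = (390 × 180)/570.0 = 123.2 Ω.
The fractional drop is R_th/(R_th + R_L); requiring this ≤ 0.0470 gives R_L ≥ R_th(1/0.0470 − 1) = 123.2 × 20.28 = 2.50 kΩ.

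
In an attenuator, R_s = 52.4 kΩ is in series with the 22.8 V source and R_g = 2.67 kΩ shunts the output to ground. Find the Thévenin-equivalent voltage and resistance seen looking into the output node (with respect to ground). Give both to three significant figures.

V_th is the open-circuit tap voltage: 22.8 × 2.67/(52.4 + 2.67) = 1.11 V.
With the supply zeroed, R_s and R_g appear in parallel from the tap: R_th = R_s‖R_g = (52.4 × 2.67)/55.07 = 2.54 kΩ.

V_th = 1.11 V, R_th = 2.54 kΩ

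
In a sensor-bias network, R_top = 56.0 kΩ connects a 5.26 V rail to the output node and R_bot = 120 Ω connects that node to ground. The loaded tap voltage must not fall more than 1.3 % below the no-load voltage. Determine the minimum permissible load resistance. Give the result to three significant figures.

R_L(min) ≈ 9.09 kΩ

Output resistance R_th = R_top‖R_bot = (56000 × 120)/56120 = 119.7 Ω.
The fractional drop is R_th/(R_th + R_L); requiring this ≤ 0.0130 gives R_L ≥ R_th(1/0.0130 − 1) = 119.7 × 75.92 = 9.09 kΩ.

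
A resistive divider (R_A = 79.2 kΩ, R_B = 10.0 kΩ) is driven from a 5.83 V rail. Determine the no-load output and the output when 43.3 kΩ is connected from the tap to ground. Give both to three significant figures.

Unloaded: 0.654 V; loaded: 0.542 V

Open-circuit: V = 5.83 × 10.0/(79.2 + 10.0) = 0.654 V.
With the load, R_B becomes R_B‖R_L = 8.124 kΩ, so V = 5.83 × 8.124/87.32 = 0.542 V.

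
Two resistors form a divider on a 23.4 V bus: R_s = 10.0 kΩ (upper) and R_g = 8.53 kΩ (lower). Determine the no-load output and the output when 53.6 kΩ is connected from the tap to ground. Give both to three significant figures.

Unloaded: 10.8 V; loaded: 9.92 V

Open-circuit: V = 23.4 × 8.53/(10.0 + 8.53) = 10.8 V.
With the load, R_g becomes R_g‖R_L = 7.359 kΩ, so V = 23.4 × 7.359/17.36 = 9.92 V.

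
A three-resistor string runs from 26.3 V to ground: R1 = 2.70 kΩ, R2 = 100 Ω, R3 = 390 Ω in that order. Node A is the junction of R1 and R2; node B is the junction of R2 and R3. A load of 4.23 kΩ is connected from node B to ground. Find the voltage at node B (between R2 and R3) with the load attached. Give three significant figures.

At node B, R3 is in parallel with the load: R3‖R_L = 357.1 Ω.
Below node A the resistance is R2 + (R3‖R_L) = 457.1 Ω, so V_A = 26.3 × 457.1/3157 = 3.808 V.
Then V_B = V_A × (R3‖R_L)/(R2 + R3‖R_L) = 3.808 × 357.1/457.1 = 2.97 V.

V ≈ 2.97 V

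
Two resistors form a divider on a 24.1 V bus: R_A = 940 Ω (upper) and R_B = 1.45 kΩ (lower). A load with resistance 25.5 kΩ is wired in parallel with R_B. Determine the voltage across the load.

The load sits in parallel with R_B: R_B‖R_L = (1450 × 25500) / (1450 + 25500) = 1372 Ω.
V_out = 24.1 × 1372 / (940 + 1372) = 24.1 × 1372/2312 = 14.3 V.
(Unloaded it would have been 14.6 V.)

V_out ≈ 14.3 V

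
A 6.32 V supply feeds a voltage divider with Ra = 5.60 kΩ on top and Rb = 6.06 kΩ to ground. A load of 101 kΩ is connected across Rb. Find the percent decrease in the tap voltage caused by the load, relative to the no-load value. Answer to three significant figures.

The divider's output (Thévenin) resistance is Ra‖Rb = 2.910 kΩ.
Fractional drop under load = R_th/(R_th + R_L) = 2.910 / (2.910 + 101) = 0.02801.
So the output falls by 2.80 %.

2.80 %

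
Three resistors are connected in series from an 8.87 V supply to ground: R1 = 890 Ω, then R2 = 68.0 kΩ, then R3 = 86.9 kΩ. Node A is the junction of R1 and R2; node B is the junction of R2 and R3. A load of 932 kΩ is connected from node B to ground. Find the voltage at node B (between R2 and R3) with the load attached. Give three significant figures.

V ≈ 4.75 V

At node B, R3 is in parallel with the load: R3‖R_L = 79490 Ω.
Below node A the resistance is R2 + (R3‖R_L) = 147500 Ω, so V_A = 8.87 × 147500/148400 = 8.817 V.
Then V_B = V_A × (R3‖R_L)/(R2 + R3‖R_L) = 8.817 × 79490/147500 = 4.75 V.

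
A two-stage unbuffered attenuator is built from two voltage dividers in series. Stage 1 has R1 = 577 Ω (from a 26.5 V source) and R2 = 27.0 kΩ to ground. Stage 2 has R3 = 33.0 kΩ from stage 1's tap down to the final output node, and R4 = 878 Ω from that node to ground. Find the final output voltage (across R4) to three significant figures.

V_out ≈ 0.661 V

Stage 2 presents R3+R4 = 33880 Ω as a load on stage 1's tap.
Stage 1's lower leg becomes R2‖(R3+R4) = 15030 Ω, so V_mid = 26.5 × 15030/15600 = 25.52 V.
Stage 2 is itself unloaded: V_out = V_mid × R4/(R3+R4) = 25.52 × 878/33880 = 0.661 V.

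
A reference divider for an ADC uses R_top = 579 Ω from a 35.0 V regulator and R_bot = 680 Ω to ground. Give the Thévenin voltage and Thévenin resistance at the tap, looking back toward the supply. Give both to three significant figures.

V_th = 18.9 V, R_th = 313 Ω

V_th is the open-circuit tap voltage: 35.0 × 680/(579 + 680) = 18.9 V.
With the supply zeroed, R_top and R_bot appear in parallel from the tap: R_th = R_top‖R_bot = (579 × 680)/1259 = 313 Ω.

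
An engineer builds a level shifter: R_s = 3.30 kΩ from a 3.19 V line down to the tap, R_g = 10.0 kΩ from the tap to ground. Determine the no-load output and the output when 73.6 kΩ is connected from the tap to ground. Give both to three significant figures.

Open-circuit: V = 3.19 × 10.0/(3.30 + 10.0) = 2.40 V.
With the load, R_g becomes R_g‖R_L = 8.804 kΩ, so V = 3.19 × 8.804/12.10 = 2.32 V.

Unloaded: 2.40 V; loaded: 2.32 V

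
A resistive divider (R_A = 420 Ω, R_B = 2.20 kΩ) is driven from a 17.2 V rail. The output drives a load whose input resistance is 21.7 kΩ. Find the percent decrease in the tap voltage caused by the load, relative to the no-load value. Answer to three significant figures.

The divider's output (Thévenin) resistance is R_A‖R_B = 352.7 Ω.
Fractional drop under load = R_th/(R_th + R_L) = 352.7 / (352.7 + 21700) = 0.01599.
So the output falls by 1.60 %.

1.60 %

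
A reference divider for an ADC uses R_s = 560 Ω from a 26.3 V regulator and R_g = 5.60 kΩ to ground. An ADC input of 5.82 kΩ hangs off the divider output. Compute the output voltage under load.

V_out ≈ 22.0 V

The load sits in parallel with R_g: R_g‖R_L = (5600 × 5820) / (5600 + 5820) = 2854 Ω.
V_out = 26.3 × 2854 / (560 + 2854) = 26.3 × 2854/3414 = 22.0 V.
(Unloaded it would have been 23.9 V.)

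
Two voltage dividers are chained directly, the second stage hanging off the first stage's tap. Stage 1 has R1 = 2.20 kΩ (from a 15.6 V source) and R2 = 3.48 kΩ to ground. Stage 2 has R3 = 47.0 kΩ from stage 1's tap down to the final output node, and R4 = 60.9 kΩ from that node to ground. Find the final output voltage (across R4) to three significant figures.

Stage 2 presents R3+R4 = 107.9 kΩ as a load on stage 1's tap.
Stage 1's lower leg becomes R2‖(R3+R4) = 3.371 kΩ, so V_mid = 15.6 × 3.371/5.571 = 9.440 V.
Stage 2 is itself unloaded: V_out = V_mid × R4/(R3+R4) = 9.440 × 60.9/107.9 = 5.33 V.

V_out ≈ 5.33 V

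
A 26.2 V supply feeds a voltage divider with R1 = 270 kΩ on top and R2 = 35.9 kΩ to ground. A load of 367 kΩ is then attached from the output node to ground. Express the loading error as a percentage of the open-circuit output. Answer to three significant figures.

The divider's output (Thévenin) resistance is R1‖R2 = 31.69 kΩ.
Fractional drop under load = R_th/(R_th + R_L) = 31.69 / (31.69 + 367) = 0.07948.
So the output falls by 7.95 %.

7.95 %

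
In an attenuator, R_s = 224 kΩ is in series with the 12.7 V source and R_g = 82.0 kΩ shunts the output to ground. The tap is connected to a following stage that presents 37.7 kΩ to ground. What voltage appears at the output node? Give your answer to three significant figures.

The load sits in parallel with R_g: R_g‖R_L = (82.0 × 37.7) / (82.0 + 37.7) = 25.83 kΩ.
V_out = 12.7 × 25.83 / (224 + 25.83) = 12.7 × 25.83/249.8 = 1.31 V.
(Unloaded it would have been 3.40 V.)

V_out ≈ 1.31 V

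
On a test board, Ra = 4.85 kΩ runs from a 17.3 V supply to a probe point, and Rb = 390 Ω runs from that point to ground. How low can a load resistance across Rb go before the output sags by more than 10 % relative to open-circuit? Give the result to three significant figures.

R_L(min) ≈ 3.25 kΩ

Output resistance R_th = Ra‖Rb = (4850 × 390)/5240 = 361.0 Ω.
The fractional drop is R_th/(R_th + R_L); requiring this ≤ 0.100 gives R_L ≥ R_th(1/0.100 − 1) = 361.0 × 9.000 = 3.25 kΩ.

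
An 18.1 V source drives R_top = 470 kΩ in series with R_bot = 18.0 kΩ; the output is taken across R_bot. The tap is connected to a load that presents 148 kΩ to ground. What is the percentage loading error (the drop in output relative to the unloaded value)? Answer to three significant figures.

The divider's output (Thévenin) resistance is R_top‖R_bot = 17.34 kΩ.
Fractional drop under load = R_th/(R_th + R_L) = 17.34 / (17.34 + 148) = 0.1049.
So the output falls by 10.5 %.

10.5 %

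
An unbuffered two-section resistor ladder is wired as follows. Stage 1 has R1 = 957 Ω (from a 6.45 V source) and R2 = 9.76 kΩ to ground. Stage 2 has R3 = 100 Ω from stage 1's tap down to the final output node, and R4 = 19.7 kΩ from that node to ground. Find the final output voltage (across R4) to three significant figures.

Stage 2 presents R3+R4 = 19800 Ω as a load on stage 1's tap.
Stage 1's lower leg becomes R2‖(R3+R4) = 6537 Ω, so V_mid = 6.45 × 6537/7494 = 5.626 V.
Stage 2 is itself unloaded: V_out = V_mid × R4/(R3+R4) = 5.626 × 19700/19800 = 5.60 V.

V_out ≈ 5.60 V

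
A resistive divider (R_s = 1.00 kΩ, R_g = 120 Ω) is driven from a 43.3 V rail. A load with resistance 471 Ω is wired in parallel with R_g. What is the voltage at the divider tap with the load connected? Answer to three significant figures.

The load sits in parallel with R_g: R_g‖R_L = (120 × 471) / (120 + 471) = 95.63 Ω.
V_out = 43.3 × 95.63 / (1000 + 95.63) = 43.3 × 95.63/1096 = 3.78 V.

V_out ≈ 3.78 V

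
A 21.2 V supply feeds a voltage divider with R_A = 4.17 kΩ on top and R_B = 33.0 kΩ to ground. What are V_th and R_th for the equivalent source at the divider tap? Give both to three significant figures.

V_th = 18.8 V, R_th = 3.70 kΩ

V_th is the open-circuit tap voltage: 21.2 × 33.0/(4.17 + 33.0) = 18.8 V.
With the supply zeroed, R_A and R_B appear in parallel from the tap: R_th = R_A‖R_B = (4.17 × 33.0)/37.17 = 3.70 kΩ.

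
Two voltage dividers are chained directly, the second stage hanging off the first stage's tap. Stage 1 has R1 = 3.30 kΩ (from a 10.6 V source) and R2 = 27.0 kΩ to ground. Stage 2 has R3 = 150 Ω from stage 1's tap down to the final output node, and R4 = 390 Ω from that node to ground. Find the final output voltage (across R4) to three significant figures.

V_out ≈ 1.06 V

Stage 2 presents R3+R4 = 540.0 Ω as a load on stage 1's tap.
Stage 1's lower leg becomes R2‖(R3+R4) = 529.4 Ω, so V_mid = 10.6 × 529.4/3829 = 1.465 V.
Stage 2 is itself unloaded: V_out = V_mid × R4/(R3+R4) = 1.465 × 390/540.0 = 1.06 V.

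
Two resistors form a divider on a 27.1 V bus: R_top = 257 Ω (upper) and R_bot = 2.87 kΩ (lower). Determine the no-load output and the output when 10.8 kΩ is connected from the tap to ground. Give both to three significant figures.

Open-circuit: V = 27.1 × 2870/(257 + 2870) = 24.9 V.
With the load, R_bot becomes R_bot‖R_L = 2267 Ω, so V = 27.1 × 2267/2524 = 24.3 V.

Unloaded: 24.9 V; loaded: 24.3 V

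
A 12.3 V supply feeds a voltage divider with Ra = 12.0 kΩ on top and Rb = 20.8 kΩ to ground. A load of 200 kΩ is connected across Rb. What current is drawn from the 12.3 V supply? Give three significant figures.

I ≈ 0.399 mA

Rb‖R_L = 18.84 kΩ, so the source sees Ra + Rb‖R_L = 30.84 kΩ.
I = 12.3 V / 30.84 kΩ = 0.399 mA.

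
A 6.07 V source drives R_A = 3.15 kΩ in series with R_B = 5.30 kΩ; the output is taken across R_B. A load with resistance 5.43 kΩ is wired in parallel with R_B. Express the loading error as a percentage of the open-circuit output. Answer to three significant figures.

26.7 %

Unloaded V = 6.07 × 5.30/8.450 = 3.807 V.
Loaded: R_B‖R_L = 2.682 kΩ, giving V = 6.07 × 2.682/5.832 = 2.792 V.
Drop = (3.807 − 2.792) / 3.807 = 26.7 %.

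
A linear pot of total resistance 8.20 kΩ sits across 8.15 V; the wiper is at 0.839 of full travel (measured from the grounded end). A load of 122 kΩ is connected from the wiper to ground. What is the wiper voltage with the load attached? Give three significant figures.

The wiper splits the pot into (1−α)R = 1.320 kΩ above and αR = 6.880 kΩ below.
Lower section ‖ load = 6.513 kΩ.
V_wiper = 8.15 × 6.513/(1.320 + 6.513) = 6.78 V.

V ≈ 6.78 V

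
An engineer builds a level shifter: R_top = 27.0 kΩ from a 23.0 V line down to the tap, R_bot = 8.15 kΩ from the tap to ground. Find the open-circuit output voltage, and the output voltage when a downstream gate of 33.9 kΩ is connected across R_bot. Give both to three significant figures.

Unloaded: 5.33 V; loaded: 4.50 V

Open-circuit: V = 23.0 × 8.15/(27.0 + 8.15) = 5.33 V.
With the load, R_bot becomes R_bot‖R_L = 6.570 kΩ, so V = 23.0 × 6.570/33.57 = 4.50 V.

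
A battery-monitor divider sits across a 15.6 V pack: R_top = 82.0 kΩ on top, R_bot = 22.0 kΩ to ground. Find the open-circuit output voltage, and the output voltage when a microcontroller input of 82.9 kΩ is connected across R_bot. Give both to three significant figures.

Unloaded: 3.30 V; loaded: 2.73 V

Open-circuit: V = 15.6 × 22.0/(82.0 + 22.0) = 3.30 V.
With the load, R_bot becomes R_bot‖R_L = 17.39 kΩ, so V = 15.6 × 17.39/99.39 = 2.73 V.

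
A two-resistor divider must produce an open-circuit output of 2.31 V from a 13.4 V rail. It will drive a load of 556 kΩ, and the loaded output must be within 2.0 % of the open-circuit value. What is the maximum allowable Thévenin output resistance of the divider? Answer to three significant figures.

R_th ≤ 11.3 kΩ

Loading drop = R_th/(R_th + R_L) ≤ 0.0200, so R_th ≤ R_L · ε/(1−ε) = 556 kΩ × 0.0200/0.9800 = 11.3 kΩ.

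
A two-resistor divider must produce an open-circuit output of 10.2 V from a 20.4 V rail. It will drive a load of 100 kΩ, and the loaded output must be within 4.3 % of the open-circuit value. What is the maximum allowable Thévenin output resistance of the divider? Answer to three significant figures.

Loading drop = R_th/(R_th + R_L) ≤ 0.0430, so R_th ≤ R_L · ε/(1−ε) = 100 kΩ × 0.0430/0.9570 = 4.49 kΩ.

R_th ≤ 4.49 kΩ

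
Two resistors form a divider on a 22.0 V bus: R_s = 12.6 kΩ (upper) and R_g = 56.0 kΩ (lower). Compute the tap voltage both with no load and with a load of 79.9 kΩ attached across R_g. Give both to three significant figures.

Open-circuit: V = 22.0 × 56.0/(12.6 + 56.0) = 18.0 V.
With the load, R_g becomes R_g‖R_L = 32.92 kΩ, so V = 22.0 × 32.92/45.52 = 15.9 V.

Unloaded: 18.0 V; loaded: 15.9 V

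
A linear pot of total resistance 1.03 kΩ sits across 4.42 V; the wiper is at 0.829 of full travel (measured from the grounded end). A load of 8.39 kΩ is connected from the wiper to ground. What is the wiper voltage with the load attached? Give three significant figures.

The wiper splits the pot into (1−α)R = 176.1 Ω above and αR = 853.9 Ω below.
Lower section ‖ load = 775.0 Ω.
V_wiper = 4.42 × 775.0/(176.1 + 775.0) = 3.60 V.

V ≈ 3.60 V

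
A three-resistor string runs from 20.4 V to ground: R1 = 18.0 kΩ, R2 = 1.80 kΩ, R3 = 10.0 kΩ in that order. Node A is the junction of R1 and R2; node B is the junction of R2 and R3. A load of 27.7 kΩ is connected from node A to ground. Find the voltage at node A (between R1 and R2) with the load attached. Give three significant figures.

V ≈ 6.42 V

Below node A the series string R2+R3 = 11.80 kΩ sits in parallel with the 27.7 kΩ load: 8.275 kΩ.
V_A = 20.4 × 8.275/(18.0 + 8.275) = 6.42 V.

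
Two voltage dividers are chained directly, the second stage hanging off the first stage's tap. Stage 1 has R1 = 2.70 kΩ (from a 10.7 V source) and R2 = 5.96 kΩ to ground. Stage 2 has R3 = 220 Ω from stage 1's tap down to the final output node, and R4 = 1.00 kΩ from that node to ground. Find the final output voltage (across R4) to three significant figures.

V_out ≈ 2.39 V

Stage 2 presents R3+R4 = 1220 Ω as a load on stage 1's tap.
Stage 1's lower leg becomes R2‖(R3+R4) = 1013 Ω, so V_mid = 10.7 × 1013/3713 = 2.919 V.
Stage 2 is itself unloaded: V_out = V_mid × R4/(R3+R4) = 2.919 × 1000/1220 = 2.39 V.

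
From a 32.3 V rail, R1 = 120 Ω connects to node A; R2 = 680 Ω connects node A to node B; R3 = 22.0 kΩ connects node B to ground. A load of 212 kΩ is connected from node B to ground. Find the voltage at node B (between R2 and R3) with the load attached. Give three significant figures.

V ≈ 31.1 V

At node B, R3 is in parallel with the load: R3‖R_L = 19930 Ω.
Below node A the resistance is R2 + (R3‖R_L) = 20610 Ω, so V_A = 32.3 × 20610/20730 = 32.11 V.
Then V_B = V_A × (R3‖R_L)/(R2 + R3‖R_L) = 32.11 × 19930/20610 = 31.1 V.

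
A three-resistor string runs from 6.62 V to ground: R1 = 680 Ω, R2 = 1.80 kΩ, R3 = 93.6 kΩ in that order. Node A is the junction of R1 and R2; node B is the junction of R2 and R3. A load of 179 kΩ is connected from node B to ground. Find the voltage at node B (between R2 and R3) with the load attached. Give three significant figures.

At node B, R3 is in parallel with the load: R3‖R_L = 61460 Ω.
Below node A the resistance is R2 + (R3‖R_L) = 63260 Ω, so V_A = 6.62 × 63260/63940 = 6.550 V.
Then V_B = V_A × (R3‖R_L)/(R2 + R3‖R_L) = 6.550 × 61460/63260 = 6.36 V.

V ≈ 6.36 V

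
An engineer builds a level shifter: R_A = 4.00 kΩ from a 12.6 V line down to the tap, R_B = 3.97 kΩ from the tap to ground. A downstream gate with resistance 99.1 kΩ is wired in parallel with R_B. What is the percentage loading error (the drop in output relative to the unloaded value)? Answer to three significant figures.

The divider's output (Thévenin) resistance is R_A‖R_B = 1.992 kΩ.
Fractional drop under load = R_th/(R_th + R_L) = 1.992 / (1.992 + 99.1) = 0.01971.
So the output falls by 1.97 %.

1.97 %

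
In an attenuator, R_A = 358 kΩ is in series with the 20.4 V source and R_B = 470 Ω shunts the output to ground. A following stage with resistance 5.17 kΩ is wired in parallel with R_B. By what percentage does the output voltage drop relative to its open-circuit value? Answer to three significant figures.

The divider's output (Thévenin) resistance is R_A‖R_B = 469.4 Ω.
Fractional drop under load = R_th/(R_th + R_L) = 469.4 / (469.4 + 5170) = 0.08323.
So the output falls by 8.32 %.

8.32 %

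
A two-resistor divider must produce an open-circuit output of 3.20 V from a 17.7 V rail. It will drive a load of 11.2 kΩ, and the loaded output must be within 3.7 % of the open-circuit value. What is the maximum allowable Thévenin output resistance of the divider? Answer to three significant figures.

R_th ≤ 430 Ω

Loading drop = R_th/(R_th + R_L) ≤ 0.0370, so R_th ≤ R_L · ε/(1−ε) = 11.2 kΩ × 0.0370/0.9630 = 430 Ω.
(Any R1, R2 with R2/(R1+R2) = 0.181 and R1‖R2 ≤ 430 Ω will meet the spec.)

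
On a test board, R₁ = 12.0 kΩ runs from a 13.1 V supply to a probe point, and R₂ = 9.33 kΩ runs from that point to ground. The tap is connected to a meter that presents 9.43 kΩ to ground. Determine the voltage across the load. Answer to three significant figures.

The load sits in parallel with R₂: R₂‖R_L = (9.33 × 9.43) / (9.33 + 9.43) = 4.690 kΩ.
V_out = 13.1 × 4.690 / (12.0 + 4.690) = 13.1 × 4.690/16.69 = 3.68 V.
(Unloaded it would have been 5.73 V.)

V_out ≈ 3.68 V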